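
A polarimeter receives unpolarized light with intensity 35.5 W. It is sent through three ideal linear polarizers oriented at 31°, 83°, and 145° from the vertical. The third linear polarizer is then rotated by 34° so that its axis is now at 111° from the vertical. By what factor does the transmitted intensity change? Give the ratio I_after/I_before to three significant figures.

Before rotation:
Unpolarized light through the first polarizer → I₁ = ½ I₀, now polarized at 31°.
I₂ = I₁ cos²(83° − 31°) = 0.5 I₀ · cos²(52°) = 0.1895 I₀.
I₃ = I₂ cos²(145° − 83°) = 0.1895 I₀ · cos²(62°) = 0.04177 I₀.
After rotation:
Unpolarized light through the first polarizer → I₁ = ½ I₀, now polarized at 31°.
I₂ = I₁ cos²(83° − 31°) = 0.5 I₀ · cos²(52°) = 0.1895 I₀.
I₃ = I₂ cos²(111° − 83°) = 0.1895 I₀ · cos²(28°) = 0.1477 I₀.
Ratio = 0.1477 / 0.04177 = 3.537.

I_new/I_old ≈ 3.54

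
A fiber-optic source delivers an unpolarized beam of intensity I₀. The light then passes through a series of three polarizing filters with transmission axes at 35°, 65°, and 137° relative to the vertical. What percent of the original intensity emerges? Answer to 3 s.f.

Unpolarized light through the first polarizer → I₁ = ½ I₀, now polarized at 35°.
I₂ = I₁ cos²(65° − 35°) = 0.5 I₀ · cos²(30°) = 0.375 I₀.
I₃ = I₂ cos²(137° − 65°) = 0.375 I₀ · cos²(72°) = 0.03581 I₀.
That is 3.581% of the incident intensity.

≈ 3.58%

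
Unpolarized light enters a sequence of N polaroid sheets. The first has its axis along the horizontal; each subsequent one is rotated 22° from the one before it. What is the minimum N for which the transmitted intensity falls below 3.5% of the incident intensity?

First polarizer halves the unpolarized light: factor 1/2.
Each further stage multiplies by cos²(22°) = 0.8597.
After N polarizers: T = 0.5·0.8597^(N−1). Require T < 0.035 ⇒ N−1 > ln(0.035/0.5)/ln(0.8597) = 17.59, so N−1 ≥ 18 and N = 19.
Check: N=19 gives T = 0.03288 < 0.035; N=18 gives T = 0.03825.

N = 19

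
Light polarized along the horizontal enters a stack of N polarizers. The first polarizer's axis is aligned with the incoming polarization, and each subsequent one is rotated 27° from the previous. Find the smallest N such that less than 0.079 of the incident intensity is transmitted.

First polarizer is aligned with the polarization: full transmission.
Each further stage multiplies by cos²(27°) = 0.7939.
After N polarizers: T = 0.7939^(N−1). Require T < 0.079 ⇒ N−1 > ln(0.079)/ln(0.7939) = 11.00, so N−1 ≥ 11 and N = 12.
Check: N=12 gives T = 0.07895 < 0.079; N=11 gives T = 0.09945.

N = 12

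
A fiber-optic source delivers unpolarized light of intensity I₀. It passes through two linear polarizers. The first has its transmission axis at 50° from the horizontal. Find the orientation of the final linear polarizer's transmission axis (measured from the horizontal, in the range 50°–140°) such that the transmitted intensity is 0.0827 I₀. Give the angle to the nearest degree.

Unpolarized light through the first polarizer → I₁ = ½ I₀, now polarized at 50°.
Need I₂/I₀ = 0.0827, so cos²(θ − 50°) = 0.0827 / 0.5 = 0.1654.
θ − 50° = arccos(√0.1654) = 66.0°, giving θ ≈ 50 + 66.0 = 116.0°.

θ ≈ 116°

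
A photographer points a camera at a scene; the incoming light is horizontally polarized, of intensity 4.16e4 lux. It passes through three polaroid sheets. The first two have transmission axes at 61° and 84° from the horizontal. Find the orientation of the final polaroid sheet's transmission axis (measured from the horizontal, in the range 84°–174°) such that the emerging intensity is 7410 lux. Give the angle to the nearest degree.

θ ≈ 103°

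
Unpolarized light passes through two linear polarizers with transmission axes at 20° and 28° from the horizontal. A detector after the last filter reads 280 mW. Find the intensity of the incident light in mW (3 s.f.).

I₀ ≈ 571 mW

Unpolarized light through the first polarizer → I₁ = ½ I₀, now polarized at 20°.
I₂ = I₁ cos²(28° − 20°) = 0.5 I₀ · cos²(8°) = 0.4903 I₀.
So 280 mW = 0.4903 I₀, giving I₀ = 280/0.4903 = 571.1 mW.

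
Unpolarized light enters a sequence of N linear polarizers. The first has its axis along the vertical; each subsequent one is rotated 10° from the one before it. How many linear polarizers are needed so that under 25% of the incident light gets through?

N = 24

First polarizer halves the unpolarized light: factor 1/2.
Each further stage multiplies by cos²(10°) = 0.9698.
After N polarizers: T = 0.5·0.9698^(N−1). Require T < 0.25 ⇒ N−1 > ln(0.25/0.5)/ln(0.9698) = 22.64, so N−1 ≥ 23 and N = 24.
Check: N=24 gives T = 0.2473 < 0.25; N=23 gives T = 0.2549.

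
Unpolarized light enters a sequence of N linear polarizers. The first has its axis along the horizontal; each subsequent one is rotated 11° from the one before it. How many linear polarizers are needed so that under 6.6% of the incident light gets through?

First polarizer halves the unpolarized light: factor 1/2.
Each further stage multiplies by cos²(11°) = 0.9636.
After N polarizers: T = 0.5·0.9636^(N−1). Require T < 0.066 ⇒ N−1 > ln(0.066/0.5)/ln(0.9636) = 54.60, so N−1 ≥ 55 and N = 56.
Check: N=56 gives T = 0.06503 < 0.066; N=55 gives T = 0.06748.

N = 56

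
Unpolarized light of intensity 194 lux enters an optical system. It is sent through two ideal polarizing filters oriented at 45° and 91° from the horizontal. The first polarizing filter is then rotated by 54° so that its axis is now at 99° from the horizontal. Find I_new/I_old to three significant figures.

Before rotation:
Unpolarized light through the first polarizer → I₁ = ½ I₀, now polarized at 45°.
I₂ = I₁ cos²(91° − 45°) = 0.5 I₀ · cos²(46°) = 0.2413 I₀.
After rotation:
Unpolarized light through the first polarizer → I₁ = ½ I₀, now polarized at 99°.
I₂ = I₁ cos²(91° − 99°) = 0.5 I₀ · cos²(8°) = 0.4903 I₀.
Ratio = 0.4903 / 0.2413 = 2.032.

I_new/I_old ≈ 2.03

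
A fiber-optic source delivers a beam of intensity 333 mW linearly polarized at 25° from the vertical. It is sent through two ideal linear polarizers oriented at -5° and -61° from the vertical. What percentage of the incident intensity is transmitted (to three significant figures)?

I₁ = 333 mW · cos²(30°) = 249.8 mW.
I₂ = I₁ · cos²(56°) = 249.8 · 0.3127 = 78.1 mW.
That is 23.45% of the incident intensity.

≈ 23.5%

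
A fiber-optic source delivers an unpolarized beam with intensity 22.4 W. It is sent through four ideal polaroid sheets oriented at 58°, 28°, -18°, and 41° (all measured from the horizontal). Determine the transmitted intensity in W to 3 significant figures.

Unpolarized light through the first polarizer → I₁ = 22.4 W/2 = 11.2 W, polarized at 58°.
I₂ = I₁ · cos²(30°) = 11.2 · 0.75 = 8.4 W.
I₃ = I₂ · cos²(46°) = 8.4 · 0.4826 = 4.053 W.
I₄ = I₃ · cos²(59°) = 4.053 · 0.2653 = 1.075 W.

I ≈ 1.08 W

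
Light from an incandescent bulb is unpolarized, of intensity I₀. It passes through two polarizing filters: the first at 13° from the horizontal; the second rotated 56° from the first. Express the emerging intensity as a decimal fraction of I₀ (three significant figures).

≈ 0.156 I₀

Unpolarized light through the first polarizer → I₁ = ½ I₀, now polarized at 13°.
I₂ = I₁ cos²(56°) = 0.5 · 0.3127 I₀ = 0.1563 I₀.
Transmitted fraction = 0.1563.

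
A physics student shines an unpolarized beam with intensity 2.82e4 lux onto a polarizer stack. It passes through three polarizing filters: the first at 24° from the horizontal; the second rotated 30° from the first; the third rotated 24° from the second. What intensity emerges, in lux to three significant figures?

Unpolarized light through the first polarizer → I₁ = 2.82e4 lux/2 = 1.41e+04 lux, polarized at 24°.
I₂ = I₁ · cos²(30°) = 1.41e+04 · 0.75 = 1.058e+04 lux.
I₃ = I₂ · cos²(24°) = 1.058e+04 · 0.8346 = 8826 lux.

I ≈ 8830 lux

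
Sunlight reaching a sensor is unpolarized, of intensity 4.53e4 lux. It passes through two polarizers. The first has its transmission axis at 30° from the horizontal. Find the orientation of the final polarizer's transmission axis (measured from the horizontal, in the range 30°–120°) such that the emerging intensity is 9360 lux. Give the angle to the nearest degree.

θ ≈ 80°

Unpolarized light through the first polarizer → I₁ = ½ I₀, now polarized at 30°.
Target fraction: 9360 / 4.53e4 lux = 0.2066 of I₀.
Need I₂/I₀ = 0.2066, so cos²(θ − 30°) = 0.2066 / 0.5 = 0.4132.
θ − 30° = arccos(√0.4132) = 50.0°, giving θ ≈ 30 + 50.0 = 80.0°.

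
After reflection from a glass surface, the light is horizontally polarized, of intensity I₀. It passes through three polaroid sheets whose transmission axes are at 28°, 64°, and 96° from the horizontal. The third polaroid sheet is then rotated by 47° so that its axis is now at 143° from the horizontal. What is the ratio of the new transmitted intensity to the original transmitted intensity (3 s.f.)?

I_new/I_old ≈ 0.0506

Before rotation:
By Malus's law, I₁ = I₀ cos²(28° − 0°) = I₀ cos²(28°) = 0.7796 I₀.
I₂ = I₁ cos²(64° − 28°) = 0.7796 I₀ · cos²(36°) = 0.5103 I₀.
I₃ = I₂ cos²(96° − 64°) = 0.5103 I₀ · cos²(32°) = 0.367 I₀.
After rotation:
I₁ = I₀ cos²(28° − 0°) = I₀ cos²(28°) = 0.7796 I₀.
I₂ = I₁ cos²(64° − 28°) = 0.7796 I₀ · cos²(36°) = 0.5103 I₀.
I₃ = I₂ cos²(143° − 64°) = 0.5103 I₀ · cos²(79°) = 0.01858 I₀.
Ratio = 0.01858 / 0.367 = 0.05062.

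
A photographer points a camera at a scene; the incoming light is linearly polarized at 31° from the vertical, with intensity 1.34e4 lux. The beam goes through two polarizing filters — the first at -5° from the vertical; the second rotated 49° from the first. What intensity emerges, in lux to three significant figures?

I ≈ 3770 lux

I₁ = 1.34e4 lux · cos²(36°) = 8770 lux.
I₂ = I₁ · cos²(49°) = 8770 · 0.4304 = 3775 lux.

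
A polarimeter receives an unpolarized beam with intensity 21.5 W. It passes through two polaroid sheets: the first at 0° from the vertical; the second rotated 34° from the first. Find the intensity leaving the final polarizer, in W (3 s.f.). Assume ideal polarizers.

Unpolarized light through the first polarizer → I₁ = 21.5 W/2 = 10.75 W, polarized at 0°.
I₂ = I₁ · cos²(34°) = 10.75 · 0.6873 = 7.389 W.

I ≈ 7.39 W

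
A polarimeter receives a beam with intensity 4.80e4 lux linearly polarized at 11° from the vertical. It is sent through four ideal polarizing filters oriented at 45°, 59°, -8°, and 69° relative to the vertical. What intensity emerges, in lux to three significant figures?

I₁ = 4.80e4 lux · cos²(34°) = 3.299e+04 lux.
I₂ = I₁ · cos²(14°) = 3.299e+04 · 0.9415 = 3.106e+04 lux.
I₃ = I₂ · cos²(67°) = 3.106e+04 · 0.1527 = 4742 lux.
I₄ = I₃ · cos²(77°) = 4742 · 0.0506 = 240 lux.

I ≈ 240 lux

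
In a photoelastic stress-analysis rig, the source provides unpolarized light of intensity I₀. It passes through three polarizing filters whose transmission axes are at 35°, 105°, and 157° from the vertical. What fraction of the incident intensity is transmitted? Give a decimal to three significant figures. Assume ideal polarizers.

Unpolarized light through the first polarizer → I₁ = ½ I₀, now polarized at 35°.
I₂ = I₁ cos²(105° − 35°) = 0.5 I₀ · cos²(70°) = 0.05849 I₀.
I₃ = I₂ cos²(157° − 105°) = 0.05849 I₀ · cos²(52°) = 0.02217 I₀.
Transmitted fraction = 0.02217.

≈ 0.0222 I₀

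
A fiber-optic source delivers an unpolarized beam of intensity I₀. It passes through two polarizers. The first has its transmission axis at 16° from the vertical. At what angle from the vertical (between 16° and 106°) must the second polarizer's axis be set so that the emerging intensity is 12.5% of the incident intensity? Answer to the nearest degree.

Unpolarized light through the first polarizer → I₁ = ½ I₀, now polarized at 16°.
Need I₂/I₀ = 0.125, so cos²(θ − 16°) = 0.125 / 0.5 = 0.25.
θ − 16° = arccos(√0.25) = 60.0°, giving θ ≈ 16 + 60.0 = 76.0°.

θ ≈ 76°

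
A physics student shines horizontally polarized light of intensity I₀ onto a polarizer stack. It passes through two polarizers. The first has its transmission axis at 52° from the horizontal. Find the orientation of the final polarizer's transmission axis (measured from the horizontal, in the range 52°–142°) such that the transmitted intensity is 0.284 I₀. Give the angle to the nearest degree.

θ ≈ 82°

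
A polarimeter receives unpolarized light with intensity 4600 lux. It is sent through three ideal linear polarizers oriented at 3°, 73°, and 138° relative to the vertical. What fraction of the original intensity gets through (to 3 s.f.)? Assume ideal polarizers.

Unpolarized light through the first polarizer → I₁ = 4600 lux/2 = 2300 lux, polarized at 3°.
I₂ = I₁ · cos²(70°) = 2300 · 0.117 = 269 lux.
I₃ = I₂ · cos²(65°) = 269 · 0.1786 = 48.05 lux.
Transmitted fraction = 0.01045.

I/I₀ ≈ 0.0104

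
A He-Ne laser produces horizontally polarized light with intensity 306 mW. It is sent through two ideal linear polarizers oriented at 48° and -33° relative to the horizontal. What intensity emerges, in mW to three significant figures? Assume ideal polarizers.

I ≈ 3.35 mW

I₁ = 306 mW · cos²(48°) = 137 mW.
I₂ = I₁ · cos²(81°) = 137 · 0.02447 = 3.353 mW.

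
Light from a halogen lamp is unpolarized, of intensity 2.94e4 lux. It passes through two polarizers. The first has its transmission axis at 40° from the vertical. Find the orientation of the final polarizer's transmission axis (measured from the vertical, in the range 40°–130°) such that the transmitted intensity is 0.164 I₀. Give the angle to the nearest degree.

Unpolarized light through the first polarizer → I₁ = ½ I₀, now polarized at 40°.
Need I₂/I₀ = 0.164, so cos²(θ − 40°) = 0.164 / 0.5 = 0.328.
θ − 40° = arccos(√0.328) = 55.1°, giving θ ≈ 40 + 55.1 = 95.1°.

θ ≈ 95°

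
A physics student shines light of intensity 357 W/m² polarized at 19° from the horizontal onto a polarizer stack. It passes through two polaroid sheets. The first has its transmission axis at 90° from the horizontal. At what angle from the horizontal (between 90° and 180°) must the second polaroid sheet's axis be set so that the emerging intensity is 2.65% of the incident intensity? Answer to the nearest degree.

θ ≈ 150°

I₁ = I₀ cos²(90° − 19°) = I₀ cos²(71°) = 0.106 I₀.
Need I₂/I₀ = 0.0265, so cos²(θ − 90°) = 0.0265 / 0.106 = 0.25.
θ − 90° = arccos(√0.25) = 60.0°, giving θ ≈ 90 + 60.0 = 150.0°.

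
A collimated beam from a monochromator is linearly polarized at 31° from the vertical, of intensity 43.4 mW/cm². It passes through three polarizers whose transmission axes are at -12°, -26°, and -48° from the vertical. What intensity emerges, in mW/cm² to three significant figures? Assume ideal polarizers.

I₁ = 43.4 mW/cm² · cos²(43°) = 23.21 mW/cm².
I₂ = I₁ · cos²(14°) = 23.21 · 0.9415 = 21.86 mW/cm².
I₃ = I₂ · cos²(22°) = 21.86 · 0.8597 = 18.79 mW/cm².

I ≈ 18.8 mW/cm²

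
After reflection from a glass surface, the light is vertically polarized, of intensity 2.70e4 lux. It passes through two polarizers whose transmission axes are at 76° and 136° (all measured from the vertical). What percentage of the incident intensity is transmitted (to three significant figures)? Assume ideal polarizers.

By Malus's law, I₁ = 2.70e4 lux · cos²(76°) = 1580 lux.
I₂ = I₁ · cos²(60°) = 1580 · 0.25 = 395.1 lux.
That is 1.463% of the incident intensity.

≈ 1.46%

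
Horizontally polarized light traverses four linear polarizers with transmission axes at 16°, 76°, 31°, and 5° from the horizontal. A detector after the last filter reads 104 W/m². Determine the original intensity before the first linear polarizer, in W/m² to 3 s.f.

I₁ = I₀ cos²(16° − 0°) = I₀ cos²(16°) = 0.924 I₀.
I₂ = I₁ cos²(76° − 16°) = 0.924 I₀ · cos²(60°) = 0.231 I₀.
I₃ = I₂ cos²(31° − 76°) = 0.231 I₀ · cos²(45°) = 0.1155 I₀.
I₄ = I₃ cos²(5° − 31°) = 0.1155 I₀ · cos²(26°) = 0.09331 I₀.
So 104 W/m² = 0.09331 I₀, giving I₀ = 104/0.09331 = 1115 W/m².

I₀ ≈ 1110 W/m²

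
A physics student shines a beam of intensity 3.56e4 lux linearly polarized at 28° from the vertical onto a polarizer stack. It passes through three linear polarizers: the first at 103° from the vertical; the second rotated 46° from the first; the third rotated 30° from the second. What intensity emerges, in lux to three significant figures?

I ≈ 863 lux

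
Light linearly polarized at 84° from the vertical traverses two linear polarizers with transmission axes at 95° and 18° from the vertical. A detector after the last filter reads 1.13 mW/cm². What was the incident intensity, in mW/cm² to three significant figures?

I₁ = I₀ cos²(95° − 84°) = I₀ cos²(11°) = 0.9636 I₀.
I₂ = I₁ cos²(18° − 95°) = 0.9636 I₀ · cos²(77°) = 0.04876 I₀.
So 1.13 mW/cm² = 0.04876 I₀, giving I₀ = 1.13/0.04876 = 23.17 mW/cm².

I₀ ≈ 23.2 mW/cm²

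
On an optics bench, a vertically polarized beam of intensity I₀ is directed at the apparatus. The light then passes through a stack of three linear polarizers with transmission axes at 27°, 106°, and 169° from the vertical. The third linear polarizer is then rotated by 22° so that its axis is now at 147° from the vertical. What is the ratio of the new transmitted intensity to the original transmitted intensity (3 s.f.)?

Before rotation:
By Malus's law, I₁ = I₀ cos²(27° − 0°) = I₀ cos²(27°) = 0.7939 I₀.
I₂ = I₁ cos²(106° − 27°) = 0.7939 I₀ · cos²(79°) = 0.0289 I₀.
I₃ = I₂ cos²(169° − 106°) = 0.0289 I₀ · cos²(63°) = 0.005957 I₀.
After rotation:
I₁ = I₀ cos²(27° − 0°) = I₀ cos²(27°) = 0.7939 I₀.
I₂ = I₁ cos²(106° − 27°) = 0.7939 I₀ · cos²(79°) = 0.0289 I₀.
I₃ = I₂ cos²(147° − 106°) = 0.0289 I₀ · cos²(41°) = 0.01646 I₀.
Ratio = 0.01646 / 0.005957 = 2.764.

I_new/I_old ≈ 2.76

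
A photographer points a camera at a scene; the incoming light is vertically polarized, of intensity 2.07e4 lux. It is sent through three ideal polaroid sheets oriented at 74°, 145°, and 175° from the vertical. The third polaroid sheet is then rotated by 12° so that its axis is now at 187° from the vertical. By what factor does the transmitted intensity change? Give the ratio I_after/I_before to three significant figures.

Before rotation:
I₁ = I₀ cos²(74° − 0°) = I₀ cos²(74°) = 0.07598 I₀.
I₂ = I₁ cos²(145° − 74°) = 0.07598 I₀ · cos²(71°) = 0.008053 I₀.
I₃ = I₂ cos²(175° − 145°) = 0.008053 I₀ · cos²(30°) = 0.00604 I₀.
After rotation:
I₁ = I₀ cos²(74° − 0°) = I₀ cos²(74°) = 0.07598 I₀.
I₂ = I₁ cos²(145° − 74°) = 0.07598 I₀ · cos²(71°) = 0.008053 I₀.
I₃ = I₂ cos²(187° − 145°) = 0.008053 I₀ · cos²(42°) = 0.004447 I₀.
Ratio = 0.004447 / 0.00604 = 0.7364.

I_new/I_old ≈ 0.736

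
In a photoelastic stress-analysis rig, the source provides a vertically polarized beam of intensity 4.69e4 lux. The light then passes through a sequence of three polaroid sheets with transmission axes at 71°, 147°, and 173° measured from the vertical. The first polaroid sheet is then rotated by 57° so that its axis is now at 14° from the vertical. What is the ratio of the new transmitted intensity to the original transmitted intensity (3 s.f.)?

Before rotation:
I₁ = I₀ cos²(71° − 0°) = I₀ cos²(71°) = 0.106 I₀.
I₂ = I₁ cos²(147° − 71°) = 0.106 I₀ · cos²(76°) = 0.006203 I₀.
I₃ = I₂ cos²(173° − 147°) = 0.006203 I₀ · cos²(26°) = 0.005011 I₀.
After rotation:
I₁ = I₀ cos²(14° − 0°) = I₀ cos²(14°) = 0.9415 I₀.
Angle between axes 1 and 2: 47°. I₂ = 0.9415 I₀ · cos²(47°) = 0.4379 I₀.
I₃ = I₂ cos²(173° − 147°) = 0.4379 I₀ · cos²(26°) = 0.3537 I₀.
Ratio = 0.3537 / 0.005011 = 70.59.

I_new/I_old ≈ 70.6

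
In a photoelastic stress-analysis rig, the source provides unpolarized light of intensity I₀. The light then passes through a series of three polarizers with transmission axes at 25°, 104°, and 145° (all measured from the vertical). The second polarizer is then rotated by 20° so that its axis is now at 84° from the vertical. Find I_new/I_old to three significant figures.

I_new/I_old ≈ 3.01

Before rotation:
Unpolarized light through the first polarizer → I₁ = ½ I₀, now polarized at 25°.
I₂ = I₁ cos²(104° − 25°) = 0.5 I₀ · cos²(79°) = 0.0182 I₀.
I₃ = I₂ cos²(145° − 104°) = 0.0182 I₀ · cos²(41°) = 0.01037 I₀.
After rotation:
Unpolarized light through the first polarizer → I₁ = ½ I₀, now polarized at 25°.
I₂ = I₁ cos²(84° − 25°) = 0.5 I₀ · cos²(59°) = 0.1326 I₀.
I₃ = I₂ cos²(145° − 84°) = 0.1326 I₀ · cos²(61°) = 0.03117 I₀.
Ratio = 0.03117 / 0.01037 = 3.007.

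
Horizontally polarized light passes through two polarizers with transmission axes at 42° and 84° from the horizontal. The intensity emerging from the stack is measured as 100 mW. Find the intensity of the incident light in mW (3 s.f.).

I₁ = I₀ cos²(42° − 0°) = I₀ cos²(42°) = 0.5523 I₀.
I₂ = I₁ cos²(84° − 42°) = 0.5523 I₀ · cos²(42°) = 0.305 I₀.
So 100 mW = 0.305 I₀, giving I₀ = 100/0.305 = 327.9 mW.

I₀ ≈ 328 mW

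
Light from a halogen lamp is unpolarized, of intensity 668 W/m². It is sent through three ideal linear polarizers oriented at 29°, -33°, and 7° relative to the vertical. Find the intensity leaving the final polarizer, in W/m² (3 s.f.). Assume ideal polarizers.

Unpolarized light through the first polarizer → I₁ = 668 W/m²/2 = 334 W/m², polarized at 29°.
I₂ = I₁ · cos²(62°) = 334 · 0.2204 = 73.61 W/m².
I₃ = I₂ · cos²(40°) = 73.61 · 0.5868 = 43.2 W/m².

I ≈ 43.2 W/m²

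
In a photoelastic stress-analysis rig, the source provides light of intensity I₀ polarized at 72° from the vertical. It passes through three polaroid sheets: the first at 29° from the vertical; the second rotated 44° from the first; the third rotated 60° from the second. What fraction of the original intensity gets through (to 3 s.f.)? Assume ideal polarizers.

By Malus's law, I₁ = I₀ cos²(29° − 72°) = I₀ cos²(43°) = 0.5349 I₀.
I₂ = I₁ cos²(44°) = 0.5349 · 0.5174 I₀ = 0.2768 I₀.
I₃ = I₂ cos²(60°) = 0.2768 · 0.25 I₀ = 0.06919 I₀.
Transmitted fraction = 0.06919.

≈ 0.0692 I₀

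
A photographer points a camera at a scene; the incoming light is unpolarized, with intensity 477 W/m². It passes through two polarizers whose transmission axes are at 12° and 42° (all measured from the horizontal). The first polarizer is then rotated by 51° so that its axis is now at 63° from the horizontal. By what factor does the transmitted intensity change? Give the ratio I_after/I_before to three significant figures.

Before rotation:
Unpolarized light through the first polarizer → I₁ = ½ I₀, now polarized at 12°.
I₂ = I₁ cos²(42° − 12°) = 0.5 I₀ · cos²(30°) = 0.375 I₀.
After rotation:
Unpolarized light through the first polarizer → I₁ = ½ I₀, now polarized at 63°.
I₂ = I₁ cos²(42° − 63°) = 0.5 I₀ · cos²(21°) = 0.4358 I₀.
Ratio = 0.4358 / 0.375 = 1.162.

I_new/I_old ≈ 1.16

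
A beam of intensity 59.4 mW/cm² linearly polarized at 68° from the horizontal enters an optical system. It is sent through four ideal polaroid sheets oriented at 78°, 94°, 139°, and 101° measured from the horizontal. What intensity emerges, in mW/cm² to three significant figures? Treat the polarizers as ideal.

I ≈ 16.5 mW/cm²

By Malus's law, I₁ = 59.4 mW/cm² · cos²(10°) = 57.61 mW/cm².
I₂ = I₁ · cos²(16°) = 57.61 · 0.924 = 53.23 mW/cm².
I₃ = I₂ · cos²(45°) = 53.23 · 0.5 = 26.62 mW/cm².
I₄ = I₃ · cos²(38°) = 26.62 · 0.621 = 16.53 mW/cm².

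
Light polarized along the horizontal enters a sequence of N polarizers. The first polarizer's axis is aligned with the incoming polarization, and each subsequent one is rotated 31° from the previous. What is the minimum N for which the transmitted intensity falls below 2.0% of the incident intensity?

First polarizer is aligned with the polarization: full transmission.
Each further stage multiplies by cos²(31°) = 0.7347.
After N polarizers: T = 0.7347^(N−1). Require T < 0.020 ⇒ N−1 > ln(0.020)/ln(0.7347) = 12.69, so N−1 ≥ 13 and N = 14.
Check: N=14 gives T = 0.01818 < 0.020; N=13 gives T = 0.02475.

N = 14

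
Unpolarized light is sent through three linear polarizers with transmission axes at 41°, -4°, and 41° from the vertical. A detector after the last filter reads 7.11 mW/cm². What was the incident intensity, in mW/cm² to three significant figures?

I₀ ≈ 56.9 mW/cm²

Unpolarized light through the first polarizer → I₁ = ½ I₀, now polarized at 41°.
I₂ = I₁ cos²(-4° − 41°) = 0.5 I₀ · cos²(45°) = 0.25 I₀.
I₃ = I₂ cos²(41° + 4°) = 0.25 I₀ · cos²(45°) = 0.125 I₀.
So 7.11 mW/cm² = 0.125 I₀, giving I₀ = 7.11/0.125 = 56.88 mW/cm².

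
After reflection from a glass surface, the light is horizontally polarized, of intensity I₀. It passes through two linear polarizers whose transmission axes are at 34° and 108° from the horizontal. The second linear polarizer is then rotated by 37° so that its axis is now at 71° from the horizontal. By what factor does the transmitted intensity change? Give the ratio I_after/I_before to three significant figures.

Before rotation:
By Malus's law, I₁ = I₀ cos²(34° − 0°) = I₀ cos²(34°) = 0.6873 I₀.
I₂ = I₁ cos²(108° − 34°) = 0.6873 I₀ · cos²(74°) = 0.05222 I₀.
After rotation:
I₁ = I₀ cos²(34° − 0°) = I₀ cos²(34°) = 0.6873 I₀.
I₂ = I₁ cos²(71° − 34°) = 0.6873 I₀ · cos²(37°) = 0.4384 I₀.
Ratio = 0.4384 / 0.05222 = 8.395.

I_new/I_old ≈ 8.40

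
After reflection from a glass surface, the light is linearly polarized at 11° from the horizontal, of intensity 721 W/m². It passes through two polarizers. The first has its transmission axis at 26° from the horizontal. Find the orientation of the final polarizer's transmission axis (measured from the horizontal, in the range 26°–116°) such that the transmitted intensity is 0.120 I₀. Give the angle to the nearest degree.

By Malus's law, I₁ = I₀ cos²(26° − 11°) = I₀ cos²(15°) = 0.933 I₀.
Need I₂/I₀ = 0.12, so cos²(θ − 26°) = 0.12 / 0.933 = 0.1286.
θ − 26° = arccos(√0.1286) = 69.0°, giving θ ≈ 26 + 69.0 = 95.0°.

θ ≈ 95°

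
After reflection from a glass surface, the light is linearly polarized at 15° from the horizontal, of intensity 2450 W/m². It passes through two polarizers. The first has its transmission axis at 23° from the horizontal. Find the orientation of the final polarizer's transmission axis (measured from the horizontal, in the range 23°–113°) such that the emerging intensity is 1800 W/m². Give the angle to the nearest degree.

θ ≈ 53°

By Malus's law, I₁ = I₀ cos²(23° − 15°) = I₀ cos²(8°) = 0.9806 I₀.
Target fraction: 1800 / 2450 W/m² = 0.7347 of I₀.
Need I₂/I₀ = 0.7347, so cos²(θ − 23°) = 0.7347 / 0.9806 = 0.7492.
θ − 23° = arccos(√0.7492) = 30.1°, giving θ ≈ 23 + 30.1 = 53.1°.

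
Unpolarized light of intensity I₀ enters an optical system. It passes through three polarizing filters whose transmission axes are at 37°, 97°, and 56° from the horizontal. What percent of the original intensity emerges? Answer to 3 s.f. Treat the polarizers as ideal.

Unpolarized light through the first polarizer → I₁ = ½ I₀, now polarized at 37°.
I₂ = I₁ cos²(97° − 37°) = 0.5 I₀ · cos²(60°) = 0.125 I₀.
I₃ = I₂ cos²(56° − 97°) = 0.125 I₀ · cos²(41°) = 0.0712 I₀.
That is 7.12% of the incident intensity.

≈ 7.12%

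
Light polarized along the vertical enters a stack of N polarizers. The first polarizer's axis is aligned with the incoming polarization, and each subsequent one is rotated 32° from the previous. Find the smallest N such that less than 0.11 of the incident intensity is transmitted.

N = 8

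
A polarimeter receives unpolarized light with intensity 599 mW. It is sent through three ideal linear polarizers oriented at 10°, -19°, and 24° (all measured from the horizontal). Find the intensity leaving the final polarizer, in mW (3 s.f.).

I ≈ 123 mW

Unpolarized light through the first polarizer → I₁ = 599 mW/2 = 299.5 mW, polarized at 10°.
I₂ = I₁ · cos²(29°) = 299.5 · 0.765 = 229.1 mW.
I₃ = I₂ · cos²(43°) = 229.1 · 0.5349 = 122.5 mW.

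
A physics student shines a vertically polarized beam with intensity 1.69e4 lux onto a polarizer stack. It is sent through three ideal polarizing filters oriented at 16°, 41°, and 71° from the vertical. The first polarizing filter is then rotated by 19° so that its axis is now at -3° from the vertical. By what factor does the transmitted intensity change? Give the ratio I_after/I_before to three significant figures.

I_new/I_old ≈ 0.680

Before rotation:
By Malus's law, I₁ = I₀ cos²(16° − 0°) = I₀ cos²(16°) = 0.924 I₀.
I₂ = I₁ cos²(41° − 16°) = 0.924 I₀ · cos²(25°) = 0.759 I₀.
I₃ = I₂ cos²(71° − 41°) = 0.759 I₀ · cos²(30°) = 0.5692 I₀.
After rotation:
I₁ = I₀ cos²(-3° − 0°) = I₀ cos²(3°) = 0.9973 I₀.
I₂ = I₁ cos²(41° + 3°) = 0.9973 I₀ · cos²(44°) = 0.516 I₀.
I₃ = I₂ cos²(71° − 41°) = 0.516 I₀ · cos²(30°) = 0.387 I₀.
Ratio = 0.387 / 0.5692 = 0.6799.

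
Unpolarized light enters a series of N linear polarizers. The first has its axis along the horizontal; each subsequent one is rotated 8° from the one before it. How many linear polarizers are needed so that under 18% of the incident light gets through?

First polarizer halves the unpolarized light: factor 1/2.
Each further stage multiplies by cos²(8°) = 0.9806.
After N polarizers: T = 0.5·0.9806^(N−1). Require T < 0.18 ⇒ N−1 > ln(0.18/0.5)/ln(0.9806) = 52.23, so N−1 ≥ 53 and N = 54.
Check: N=54 gives T = 0.1773 < 0.18; N=53 gives T = 0.1808.

N = 54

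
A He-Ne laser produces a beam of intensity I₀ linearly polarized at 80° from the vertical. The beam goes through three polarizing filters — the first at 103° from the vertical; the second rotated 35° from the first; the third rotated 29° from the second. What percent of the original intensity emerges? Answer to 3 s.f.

≈ 43.5%

I₁ = I₀ cos²(103° − 80°) = I₀ cos²(23°) = 0.8473 I₀.
I₂ = I₁ cos²(35°) = 0.8473 · 0.671 I₀ = 0.5686 I₀.
I₃ = I₂ cos²(29°) = 0.5686 · 0.765 I₀ = 0.4349 I₀.
That is 43.49% of the incident intensity.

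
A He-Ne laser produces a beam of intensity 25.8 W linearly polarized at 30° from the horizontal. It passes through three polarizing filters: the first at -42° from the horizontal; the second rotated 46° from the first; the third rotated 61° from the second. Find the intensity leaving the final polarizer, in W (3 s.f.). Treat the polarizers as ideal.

I ≈ 0.279 W

I₁ = 25.8 W · cos²(72°) = 2.464 W.
I₂ = I₁ · cos²(46°) = 2.464 · 0.4826 = 1.189 W.
I₃ = I₂ · cos²(61°) = 1.189 · 0.235 = 0.2794 W.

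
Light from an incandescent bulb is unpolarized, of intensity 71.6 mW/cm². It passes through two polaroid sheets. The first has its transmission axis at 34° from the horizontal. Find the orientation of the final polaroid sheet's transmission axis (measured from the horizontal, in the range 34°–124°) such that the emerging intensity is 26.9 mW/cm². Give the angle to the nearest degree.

Unpolarized light through the first polarizer → I₁ = ½ I₀, now polarized at 34°.
Target fraction: 26.9 / 71.6 mW/cm² = 0.3757 of I₀.
Need I₂/I₀ = 0.3757, so cos²(θ − 34°) = 0.3757 / 0.5 = 0.7514.
θ − 34° = arccos(√0.7514) = 29.9°, giving θ ≈ 34 + 29.9 = 63.9°.

θ ≈ 64°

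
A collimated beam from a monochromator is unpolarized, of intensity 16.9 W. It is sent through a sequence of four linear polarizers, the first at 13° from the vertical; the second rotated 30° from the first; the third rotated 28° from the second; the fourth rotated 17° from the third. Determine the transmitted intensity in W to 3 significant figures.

Unpolarized light through the first polarizer → I₁ = 16.9 W/2 = 8.45 W, polarized at 13°.
I₂ = I₁ · cos²(30°) = 8.45 · 0.75 = 6.338 W.
I₃ = I₂ · cos²(28°) = 6.338 · 0.7796 = 4.941 W.
I₄ = I₃ · cos²(17°) = 4.941 · 0.9145 = 4.518 W.

I ≈ 4.52 W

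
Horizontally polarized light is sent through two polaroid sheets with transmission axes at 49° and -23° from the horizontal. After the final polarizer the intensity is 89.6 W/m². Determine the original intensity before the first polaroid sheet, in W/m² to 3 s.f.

By Malus's law, I₁ = I₀ cos²(49° − 0°) = I₀ cos²(49°) = 0.4304 I₀.
I₂ = I₁ cos²(-23° − 49°) = 0.4304 I₀ · cos²(72°) = 0.0411 I₀.
So 89.6 W/m² = 0.0411 I₀, giving I₀ = 89.6/0.0411 = 2180 W/m².

I₀ ≈ 2180 W/m²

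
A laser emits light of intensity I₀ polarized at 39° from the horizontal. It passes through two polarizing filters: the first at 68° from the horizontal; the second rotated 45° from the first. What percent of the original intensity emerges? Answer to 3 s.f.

I₁ = I₀ cos²(68° − 39°) = I₀ cos²(29°) = 0.765 I₀.
I₂ = I₁ cos²(45°) = 0.765 · 0.5 I₀ = 0.3825 I₀.
That is 38.25% of the incident intensity.

≈ 38.2%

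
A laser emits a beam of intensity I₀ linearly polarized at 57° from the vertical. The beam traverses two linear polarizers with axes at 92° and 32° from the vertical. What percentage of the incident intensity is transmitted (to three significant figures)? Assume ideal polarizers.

≈ 16.8%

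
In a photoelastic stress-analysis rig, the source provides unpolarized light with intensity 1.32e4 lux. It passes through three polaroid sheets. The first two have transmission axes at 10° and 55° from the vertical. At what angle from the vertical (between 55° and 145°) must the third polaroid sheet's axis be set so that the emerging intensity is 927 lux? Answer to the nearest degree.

θ ≈ 113°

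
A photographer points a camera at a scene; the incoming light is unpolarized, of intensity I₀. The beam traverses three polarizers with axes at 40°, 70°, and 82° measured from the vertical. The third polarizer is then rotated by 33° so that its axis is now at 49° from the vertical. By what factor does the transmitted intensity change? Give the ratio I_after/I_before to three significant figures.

Before rotation:
Unpolarized light through the first polarizer → I₁ = ½ I₀, now polarized at 40°.
I₂ = I₁ cos²(70° − 40°) = 0.5 I₀ · cos²(30°) = 0.375 I₀.
I₃ = I₂ cos²(82° − 70°) = 0.375 I₀ · cos²(12°) = 0.3588 I₀.
After rotation:
Unpolarized light through the first polarizer → I₁ = ½ I₀, now polarized at 40°.
I₂ = I₁ cos²(70° − 40°) = 0.5 I₀ · cos²(30°) = 0.375 I₀.
I₃ = I₂ cos²(49° − 70°) = 0.375 I₀ · cos²(21°) = 0.3268 I₀.
Ratio = 0.3268 / 0.3588 = 0.911.

I_new/I_old ≈ 0.911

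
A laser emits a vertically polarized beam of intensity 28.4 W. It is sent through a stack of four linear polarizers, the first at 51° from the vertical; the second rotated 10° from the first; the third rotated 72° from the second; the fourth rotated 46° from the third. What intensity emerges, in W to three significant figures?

I ≈ 0.503 W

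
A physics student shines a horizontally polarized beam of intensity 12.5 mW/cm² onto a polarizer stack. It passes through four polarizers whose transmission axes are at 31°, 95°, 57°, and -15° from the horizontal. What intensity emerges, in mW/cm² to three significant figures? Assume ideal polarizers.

I ≈ 0.105 mW/cm²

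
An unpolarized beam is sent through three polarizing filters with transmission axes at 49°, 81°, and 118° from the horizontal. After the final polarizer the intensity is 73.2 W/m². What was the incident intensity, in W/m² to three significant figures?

I₀ ≈ 319 W/m²

Unpolarized light through the first polarizer → I₁ = ½ I₀, now polarized at 49°.
I₂ = I₁ cos²(81° − 49°) = 0.5 I₀ · cos²(32°) = 0.3596 I₀.
I₃ = I₂ cos²(118° − 81°) = 0.3596 I₀ · cos²(37°) = 0.2294 I₀.
So 73.2 W/m² = 0.2294 I₀, giving I₀ = 73.2/0.2294 = 319.2 W/m².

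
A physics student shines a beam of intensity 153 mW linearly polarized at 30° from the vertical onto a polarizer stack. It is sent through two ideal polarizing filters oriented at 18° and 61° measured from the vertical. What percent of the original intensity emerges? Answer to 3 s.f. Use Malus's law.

≈ 51.2%

By Malus's law, I₁ = 153 mW · cos²(12°) = 146.4 mW.
I₂ = I₁ · cos²(43°) = 146.4 · 0.5349 = 78.3 mW.
That is 51.18% of the incident intensity.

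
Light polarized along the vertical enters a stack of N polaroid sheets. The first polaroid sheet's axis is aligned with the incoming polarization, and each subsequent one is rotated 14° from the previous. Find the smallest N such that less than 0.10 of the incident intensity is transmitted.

N = 40

First polarizer is aligned with the polarization: full transmission.
Each further stage multiplies by cos²(14°) = 0.9415.
After N polarizers: T = 0.9415^(N−1). Require T < 0.10 ⇒ N−1 > ln(0.10)/ln(0.9415) = 38.18, so N−1 ≥ 39 and N = 40.
Check: N=40 gives T = 0.09517 < 0.10; N=39 gives T = 0.1011.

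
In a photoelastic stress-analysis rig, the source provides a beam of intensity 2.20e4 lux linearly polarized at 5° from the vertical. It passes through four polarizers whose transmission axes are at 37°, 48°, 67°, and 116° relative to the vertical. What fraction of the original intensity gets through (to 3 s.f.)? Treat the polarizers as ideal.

By Malus's law, I₁ = 2.20e4 lux · cos²(32°) = 1.582e+04 lux.
I₂ = I₁ · cos²(11°) = 1.582e+04 · 0.9636 = 1.525e+04 lux.
I₃ = I₂ · cos²(19°) = 1.525e+04 · 0.894 = 1.363e+04 lux.
I₄ = I₃ · cos²(49°) = 1.363e+04 · 0.4304 = 5867 lux.
Transmitted fraction = 0.2667.

I/I₀ ≈ 0.267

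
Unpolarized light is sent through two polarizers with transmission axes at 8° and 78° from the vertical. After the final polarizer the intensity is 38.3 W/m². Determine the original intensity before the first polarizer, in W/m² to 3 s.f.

Unpolarized light through the first polarizer → I₁ = ½ I₀, now polarized at 8°.
I₂ = I₁ cos²(78° − 8°) = 0.5 I₀ · cos²(70°) = 0.05849 I₀.
So 38.3 W/m² = 0.05849 I₀, giving I₀ = 38.3/0.05849 = 654.8 W/m².

I₀ ≈ 655 W/m²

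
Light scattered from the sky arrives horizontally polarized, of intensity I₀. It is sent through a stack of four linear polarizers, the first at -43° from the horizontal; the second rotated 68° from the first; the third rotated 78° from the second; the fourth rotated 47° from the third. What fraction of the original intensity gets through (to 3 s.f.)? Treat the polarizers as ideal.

≈ 0.00151 I₀

By Malus's law, I₁ = I₀ cos²(-43° − 0°) = I₀ cos²(43°) = 0.5349 I₀.
I₂ = I₁ cos²(68°) = 0.5349 · 0.1403 I₀ = 0.07506 I₀.
I₃ = I₂ cos²(78°) = 0.07506 · 0.04323 I₀ = 0.003245 I₀.
I₄ = I₃ cos²(47°) = 0.003245 · 0.4651 I₀ = 0.001509 I₀.
Transmitted fraction = 0.001509.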